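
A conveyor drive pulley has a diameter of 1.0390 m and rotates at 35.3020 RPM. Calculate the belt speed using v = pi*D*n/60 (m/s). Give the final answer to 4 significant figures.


v = pi * 1.0390 * 35.3020 / 60
v = 1.920 m/s


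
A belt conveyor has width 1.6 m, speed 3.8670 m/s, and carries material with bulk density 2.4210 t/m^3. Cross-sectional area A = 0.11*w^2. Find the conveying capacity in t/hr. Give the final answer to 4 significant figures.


A = 0.11 * 1.6^2 = 0.2816 m^2
C = 0.2816 * 3.8670 * 2.4210 * 3600
C = 9491 t/hr


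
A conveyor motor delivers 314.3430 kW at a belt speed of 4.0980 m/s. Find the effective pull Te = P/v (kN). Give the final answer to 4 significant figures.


Te = P / v = 314.3430 / 4.0980
Te = 76.71 kN


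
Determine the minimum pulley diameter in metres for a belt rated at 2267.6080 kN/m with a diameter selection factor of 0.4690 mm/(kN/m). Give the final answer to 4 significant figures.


D = 2267.6080 * 0.4690 / 1000
D = 1.064 m


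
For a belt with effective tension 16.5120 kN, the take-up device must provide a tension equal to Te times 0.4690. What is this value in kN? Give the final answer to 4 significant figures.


T_tu = 16.5120 * 0.4690
T_tu = 7.744 kN


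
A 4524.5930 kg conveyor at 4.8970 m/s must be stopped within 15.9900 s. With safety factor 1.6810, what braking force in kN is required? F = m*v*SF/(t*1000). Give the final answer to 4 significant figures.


F = 4524.5930 * 4.8970 / 15.9900 * 1.6810 / 1000
F = 2.329 kN


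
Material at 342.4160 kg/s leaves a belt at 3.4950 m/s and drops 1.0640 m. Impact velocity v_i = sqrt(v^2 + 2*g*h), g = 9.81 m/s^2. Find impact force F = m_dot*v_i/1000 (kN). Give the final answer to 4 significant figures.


v_i = sqrt(3.4950^2 + 2*9.81*1.0640) = 5.75245 m/s
F = 342.4160 * 5.75245 / 1000
F = 1.970 kN


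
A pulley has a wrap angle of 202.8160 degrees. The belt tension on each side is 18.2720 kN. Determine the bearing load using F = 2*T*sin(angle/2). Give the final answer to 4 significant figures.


F = 2 * 18.2720 * sin(202.8160/2 deg)
F = 35.82 kN


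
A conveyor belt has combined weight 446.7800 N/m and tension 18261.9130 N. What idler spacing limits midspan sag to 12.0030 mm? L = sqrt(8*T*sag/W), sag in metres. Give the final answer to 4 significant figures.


sag = 12.0030/1000 = 0.012003 m
L = sqrt(8 * 18261.9130 * 0.012003 / 446.7800)
L = 1.981 m


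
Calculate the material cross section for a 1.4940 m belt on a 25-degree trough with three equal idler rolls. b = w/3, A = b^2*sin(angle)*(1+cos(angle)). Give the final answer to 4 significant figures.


b = 1.4940/3 = 0.498 m
A = 0.498^2 * sin(25 deg) * (1 + cos(25 deg))
A = 0.1998 m^2


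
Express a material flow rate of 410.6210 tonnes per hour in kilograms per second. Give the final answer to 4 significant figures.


m_dot = 410.6210 * 1000 / 3600
m_dot = 114.1 kg/s


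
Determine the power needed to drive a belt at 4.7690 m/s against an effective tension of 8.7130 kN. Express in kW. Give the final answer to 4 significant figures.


P = Te * v = 8.7130 * 4.7690
P = 41.55 kW


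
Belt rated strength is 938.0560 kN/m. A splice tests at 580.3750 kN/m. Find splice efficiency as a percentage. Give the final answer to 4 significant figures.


Eff = 580.3750 / 938.0560 * 100
Eff = 61.87 %


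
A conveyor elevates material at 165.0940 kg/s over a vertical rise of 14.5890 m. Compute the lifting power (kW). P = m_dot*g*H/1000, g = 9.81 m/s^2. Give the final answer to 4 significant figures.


P = 165.0940 * 9.81 * 14.5890 / 1000
P = 23.63 kW


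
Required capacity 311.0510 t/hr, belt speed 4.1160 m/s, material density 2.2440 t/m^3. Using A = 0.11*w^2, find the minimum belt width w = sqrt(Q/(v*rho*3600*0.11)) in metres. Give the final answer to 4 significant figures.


A_req = 311.0510 / (4.1160 * 2.2440 * 3600) = 0.00935472 m^2
w = sqrt(0.00935472 / 0.11)
w = 0.2916 m


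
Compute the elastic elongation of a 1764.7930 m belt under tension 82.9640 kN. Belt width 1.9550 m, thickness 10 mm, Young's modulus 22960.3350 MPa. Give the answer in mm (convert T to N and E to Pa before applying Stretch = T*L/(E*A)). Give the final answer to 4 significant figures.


A = 1.9550 * 0.01 = 0.01955 m^2
Stretch = 82.9640*1000 * 1764.7930 / (22960.3350e6 * 0.01955) * 1000
Stretch = 326.2 mm


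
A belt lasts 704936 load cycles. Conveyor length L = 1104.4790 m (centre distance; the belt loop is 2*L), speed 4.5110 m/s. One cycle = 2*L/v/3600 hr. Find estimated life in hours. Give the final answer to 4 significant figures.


cycle_time = 2 * 1104.4790 / 4.5110 / 3600 = 0.136023 hr
life = 704936 * 0.136023 = 95890 hours


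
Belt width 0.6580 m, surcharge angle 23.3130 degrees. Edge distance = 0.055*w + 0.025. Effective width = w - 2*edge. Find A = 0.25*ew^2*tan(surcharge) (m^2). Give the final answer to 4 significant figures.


edge = 0.055*0.6580 + 0.025 = 0.06119 m
ew = 0.6580 - 2*0.06119 = 0.53562 m
A = 0.25 * 0.53562^2 * tan(23.3130 deg)
A = 0.03091 m^2


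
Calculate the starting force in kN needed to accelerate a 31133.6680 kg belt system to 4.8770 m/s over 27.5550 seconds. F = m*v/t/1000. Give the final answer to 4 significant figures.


F = 31133.6680 * 4.8770 / 27.5550 / 1000
F = 5.510 kN


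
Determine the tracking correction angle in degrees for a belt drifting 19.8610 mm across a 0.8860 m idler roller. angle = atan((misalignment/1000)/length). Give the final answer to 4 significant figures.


misalign_m = 19.8610 / 1000 = 0.019861 m
angle = atan(0.019861 / 0.8860)
angle = 1.284 deg


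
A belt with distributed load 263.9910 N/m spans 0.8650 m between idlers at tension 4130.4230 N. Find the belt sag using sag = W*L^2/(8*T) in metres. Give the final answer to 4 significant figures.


sag = 263.9910 * 0.8650^2 / (8 * 4130.4230)
sag = 0.005978 m


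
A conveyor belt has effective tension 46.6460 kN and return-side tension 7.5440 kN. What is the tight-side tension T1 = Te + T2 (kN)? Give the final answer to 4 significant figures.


T1 = Te + T2 = 46.6460 + 7.5440
T1 = 54.19 kN


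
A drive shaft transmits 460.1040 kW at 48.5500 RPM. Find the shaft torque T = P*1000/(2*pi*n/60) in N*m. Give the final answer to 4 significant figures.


omega = 2*pi*48.5500/60 = 5.08414 rad/s
T = 460.1040*1000 / 5.08414
T = 90500 N*m


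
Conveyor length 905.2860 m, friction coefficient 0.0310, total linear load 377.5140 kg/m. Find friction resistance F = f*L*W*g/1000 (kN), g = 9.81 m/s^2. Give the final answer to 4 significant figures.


F = 0.0310 * 905.2860 * 377.5140 * 9.81 / 1000
F = 103.9 kN


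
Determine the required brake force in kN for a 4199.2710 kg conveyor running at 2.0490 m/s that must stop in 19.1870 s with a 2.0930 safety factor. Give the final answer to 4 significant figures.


F = 4199.2710 * 2.0490 / 19.1870 * 2.0930 / 1000
F = 0.9386 kN


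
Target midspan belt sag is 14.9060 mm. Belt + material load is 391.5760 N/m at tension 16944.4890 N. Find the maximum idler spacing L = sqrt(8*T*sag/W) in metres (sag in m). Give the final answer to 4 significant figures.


sag = 14.9060/1000 = 0.014906 m
L = sqrt(8 * 16944.4890 * 0.014906 / 391.5760)
L = 2.272 m


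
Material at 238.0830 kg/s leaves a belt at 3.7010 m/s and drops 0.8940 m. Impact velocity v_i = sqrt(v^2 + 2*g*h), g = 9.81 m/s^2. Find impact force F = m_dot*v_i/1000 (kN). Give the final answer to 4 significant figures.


v_i = sqrt(3.7010^2 + 2*9.81*0.8940) = 5.58907 m/s
F = 238.0830 * 5.58907 / 1000
F = 1.331 kN


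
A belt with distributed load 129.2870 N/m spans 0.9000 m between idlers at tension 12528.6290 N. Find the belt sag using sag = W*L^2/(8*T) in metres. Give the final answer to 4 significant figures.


sag = 129.2870 * 0.9000^2 / (8 * 12528.6290)
sag = 0.001045 m


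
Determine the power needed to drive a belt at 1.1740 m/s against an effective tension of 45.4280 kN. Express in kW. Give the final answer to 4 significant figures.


P = Te * v = 45.4280 * 1.1740
P = 53.33 kW


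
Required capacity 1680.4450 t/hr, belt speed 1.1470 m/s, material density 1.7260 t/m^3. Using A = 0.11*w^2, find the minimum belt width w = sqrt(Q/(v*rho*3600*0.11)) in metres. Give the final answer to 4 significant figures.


A_req = 1680.4450 / (1.1470 * 1.7260 * 3600) = 0.235786 m^2
w = sqrt(0.235786 / 0.11)
w = 1.464 m


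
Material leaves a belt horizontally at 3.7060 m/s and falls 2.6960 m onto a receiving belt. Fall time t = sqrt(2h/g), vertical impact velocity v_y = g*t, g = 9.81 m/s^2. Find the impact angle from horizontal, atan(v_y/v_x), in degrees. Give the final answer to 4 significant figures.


t = sqrt(2*2.6960/9.81) = 0.741379 s
v_y = 9.81 * 0.741379 = 7.27293 m/s
angle = atan(7.27293 / 3.7060) = 63.00 deg


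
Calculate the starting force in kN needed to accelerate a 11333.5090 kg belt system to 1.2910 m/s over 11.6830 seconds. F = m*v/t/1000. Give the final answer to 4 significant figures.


F = 11333.5090 * 1.2910 / 11.6830 / 1000
F = 1.252 kN


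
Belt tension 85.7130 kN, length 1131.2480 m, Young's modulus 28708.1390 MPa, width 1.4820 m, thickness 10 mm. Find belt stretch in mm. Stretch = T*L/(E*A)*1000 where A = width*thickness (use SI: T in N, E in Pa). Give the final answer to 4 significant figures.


A = 1.4820 * 0.01 = 0.01482 m^2
Stretch = 85.7130*1000 * 1131.2480 / (28708.1390e6 * 0.01482) * 1000
Stretch = 227.9 mm


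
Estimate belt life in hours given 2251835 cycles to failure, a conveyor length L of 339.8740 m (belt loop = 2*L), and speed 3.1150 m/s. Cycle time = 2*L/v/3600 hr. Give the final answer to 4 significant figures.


cycle_time = 2 * 339.8740 / 3.1150 / 3600 = 0.060616 hr
life = 2251835 * 0.060616 = 136500 hours


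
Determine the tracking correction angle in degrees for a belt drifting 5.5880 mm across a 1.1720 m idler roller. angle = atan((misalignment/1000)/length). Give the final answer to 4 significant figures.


misalign_m = 5.5880 / 1000 = 0.005588 m
angle = atan(0.005588 / 1.1720)
angle = 0.2732 deg


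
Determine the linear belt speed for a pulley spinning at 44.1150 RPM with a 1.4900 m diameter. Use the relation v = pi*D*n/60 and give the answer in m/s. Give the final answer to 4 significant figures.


v = pi * 1.4900 * 44.1150 / 60
v = 3.442 m/s


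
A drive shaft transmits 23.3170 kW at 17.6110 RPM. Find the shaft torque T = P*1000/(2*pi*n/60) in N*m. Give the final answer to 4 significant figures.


omega = 2*pi*17.6110/60 = 1.84422 rad/s
T = 23.3170*1000 / 1.84422
T = 12640 N*m


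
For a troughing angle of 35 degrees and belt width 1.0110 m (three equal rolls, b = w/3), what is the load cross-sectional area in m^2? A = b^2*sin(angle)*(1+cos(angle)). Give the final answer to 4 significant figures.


b = 1.0110/3 = 0.337 m
A = 0.337^2 * sin(35 deg) * (1 + cos(35 deg))
A = 0.1185 m^2


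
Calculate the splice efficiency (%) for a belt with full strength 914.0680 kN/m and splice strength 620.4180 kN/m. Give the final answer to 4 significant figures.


Eff = 620.4180 / 914.0680 * 100
Eff = 67.87 %


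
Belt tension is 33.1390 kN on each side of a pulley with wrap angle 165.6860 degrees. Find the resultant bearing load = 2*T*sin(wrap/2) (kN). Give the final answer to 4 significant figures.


F = 2 * 33.1390 * sin(165.6860/2 deg)
F = 65.76 kN


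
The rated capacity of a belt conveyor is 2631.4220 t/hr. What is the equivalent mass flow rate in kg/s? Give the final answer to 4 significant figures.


m_dot = 2631.4220 * 1000 / 3600
m_dot = 731.0 kg/s


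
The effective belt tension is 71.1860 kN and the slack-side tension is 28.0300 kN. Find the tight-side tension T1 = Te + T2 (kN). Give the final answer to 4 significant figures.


T1 = Te + T2 = 71.1860 + 28.0300
T1 = 99.22 kN


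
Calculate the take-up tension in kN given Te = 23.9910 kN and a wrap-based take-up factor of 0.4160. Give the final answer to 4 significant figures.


T_tu = 23.9910 * 0.4160
T_tu = 9.980 kN


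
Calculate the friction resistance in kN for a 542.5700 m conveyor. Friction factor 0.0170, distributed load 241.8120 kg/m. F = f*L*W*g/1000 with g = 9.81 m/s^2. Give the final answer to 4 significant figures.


F = 0.0170 * 542.5700 * 241.8120 * 9.81 / 1000
F = 21.88 kN


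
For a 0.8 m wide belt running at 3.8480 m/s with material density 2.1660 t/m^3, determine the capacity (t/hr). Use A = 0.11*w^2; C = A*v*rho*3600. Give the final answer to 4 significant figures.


A = 0.11 * 0.8^2 = 0.0704 m^2
C = 0.0704 * 3.8480 * 2.1660 * 3600
C = 2112 t/hr


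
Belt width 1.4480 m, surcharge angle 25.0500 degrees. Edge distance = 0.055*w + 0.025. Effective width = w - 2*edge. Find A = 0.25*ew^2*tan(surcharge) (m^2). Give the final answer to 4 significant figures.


edge = 0.055*1.4480 + 0.025 = 0.10464 m
ew = 1.4480 - 2*0.10464 = 1.23872 m
A = 0.25 * 1.23872^2 * tan(25.0500 deg)
A = 0.1793 m^2


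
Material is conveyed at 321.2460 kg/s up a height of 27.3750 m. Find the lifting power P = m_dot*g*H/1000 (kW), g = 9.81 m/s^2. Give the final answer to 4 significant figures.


P = 321.2460 * 9.81 * 27.3750 / 1000
P = 86.27 kW


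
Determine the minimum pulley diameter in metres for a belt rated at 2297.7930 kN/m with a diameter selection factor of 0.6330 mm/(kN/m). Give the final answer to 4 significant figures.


D = 2297.7930 * 0.6330 / 1000
D = 1.455 m


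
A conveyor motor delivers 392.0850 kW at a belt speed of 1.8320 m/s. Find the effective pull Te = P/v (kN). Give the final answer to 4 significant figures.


Te = P / v = 392.0850 / 1.8320
Te = 214.0 kN


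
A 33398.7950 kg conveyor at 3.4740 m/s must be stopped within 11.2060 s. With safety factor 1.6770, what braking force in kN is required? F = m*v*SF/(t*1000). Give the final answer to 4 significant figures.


F = 33398.7950 * 3.4740 / 11.2060 * 1.6770 / 1000
F = 17.36 kN


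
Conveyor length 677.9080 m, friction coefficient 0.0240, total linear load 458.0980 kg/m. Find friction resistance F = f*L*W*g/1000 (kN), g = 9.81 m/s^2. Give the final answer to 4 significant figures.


F = 0.0240 * 677.9080 * 458.0980 * 9.81 / 1000
F = 73.12 kN


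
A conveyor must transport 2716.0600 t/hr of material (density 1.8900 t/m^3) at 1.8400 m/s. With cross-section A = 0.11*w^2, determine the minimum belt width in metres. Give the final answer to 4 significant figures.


A_req = 2716.0600 / (1.8400 * 1.8900 * 3600) = 0.216949 m^2
w = sqrt(0.216949 / 0.11)
w = 1.404 m


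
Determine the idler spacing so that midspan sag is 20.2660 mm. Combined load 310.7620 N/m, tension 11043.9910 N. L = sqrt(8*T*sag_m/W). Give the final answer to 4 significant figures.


sag = 20.2660/1000 = 0.020266 m
L = sqrt(8 * 11043.9910 * 0.020266 / 310.7620)
L = 2.400 m


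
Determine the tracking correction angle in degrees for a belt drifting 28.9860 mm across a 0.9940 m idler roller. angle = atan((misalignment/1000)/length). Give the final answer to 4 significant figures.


misalign_m = 28.9860 / 1000 = 0.028986 m
angle = atan(0.028986 / 0.9940)
angle = 1.670 deg


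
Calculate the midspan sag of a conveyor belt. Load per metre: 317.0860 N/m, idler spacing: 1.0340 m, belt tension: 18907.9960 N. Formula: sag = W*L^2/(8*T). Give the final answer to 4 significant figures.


sag = 317.0860 * 1.0340^2 / (8 * 18907.9960)
sag = 0.002241 m


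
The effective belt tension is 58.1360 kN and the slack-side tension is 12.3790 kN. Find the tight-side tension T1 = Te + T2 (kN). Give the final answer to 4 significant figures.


T1 = Te + T2 = 58.1360 + 12.3790
T1 = 70.52 kN


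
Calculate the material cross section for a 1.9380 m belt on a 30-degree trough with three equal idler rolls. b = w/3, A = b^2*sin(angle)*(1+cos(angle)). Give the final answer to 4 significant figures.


b = 1.9380/3 = 0.646 m
A = 0.646^2 * sin(30 deg) * (1 + cos(30 deg))
A = 0.3894 m^2


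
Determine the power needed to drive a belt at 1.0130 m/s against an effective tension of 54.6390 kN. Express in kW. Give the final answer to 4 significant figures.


P = Te * v = 54.6390 * 1.0130
P = 55.35 kW


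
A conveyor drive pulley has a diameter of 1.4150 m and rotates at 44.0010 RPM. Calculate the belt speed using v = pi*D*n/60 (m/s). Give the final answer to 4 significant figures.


v = pi * 1.4150 * 44.0010 / 60
v = 3.260 m/s


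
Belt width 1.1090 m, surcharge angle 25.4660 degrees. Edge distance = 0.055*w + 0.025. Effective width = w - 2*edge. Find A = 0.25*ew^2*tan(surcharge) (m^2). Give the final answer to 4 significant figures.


edge = 0.055*1.1090 + 0.025 = 0.085995 m
ew = 1.1090 - 2*0.085995 = 0.93701 m
A = 0.25 * 0.93701^2 * tan(25.4660 deg)
A = 0.1045 m^2


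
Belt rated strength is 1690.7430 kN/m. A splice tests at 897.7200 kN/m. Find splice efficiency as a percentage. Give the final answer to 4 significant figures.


Eff = 897.7200 / 1690.7430 * 100
Eff = 53.10 %


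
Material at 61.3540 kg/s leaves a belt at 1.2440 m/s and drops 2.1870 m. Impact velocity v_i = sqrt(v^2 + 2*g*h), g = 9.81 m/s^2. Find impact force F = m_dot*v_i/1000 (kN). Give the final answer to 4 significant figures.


v_i = sqrt(1.2440^2 + 2*9.81*2.1870) = 6.66757 m/s
F = 61.3540 * 6.66757 / 1000
F = 0.4091 kN


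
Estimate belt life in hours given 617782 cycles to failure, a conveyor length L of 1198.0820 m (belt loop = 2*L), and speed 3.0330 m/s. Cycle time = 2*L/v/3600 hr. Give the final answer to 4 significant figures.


cycle_time = 2 * 1198.0820 / 3.0330 / 3600 = 0.219453 hr
life = 617782 * 0.219453 = 135600 hours


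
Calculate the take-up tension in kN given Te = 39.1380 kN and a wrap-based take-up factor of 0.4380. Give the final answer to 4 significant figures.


T_tu = 39.1380 * 0.4380
T_tu = 17.14 kN


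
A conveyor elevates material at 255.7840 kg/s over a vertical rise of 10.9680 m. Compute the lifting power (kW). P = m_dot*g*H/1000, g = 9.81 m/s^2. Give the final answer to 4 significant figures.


P = 255.7840 * 9.81 * 10.9680 / 1000
P = 27.52 kW


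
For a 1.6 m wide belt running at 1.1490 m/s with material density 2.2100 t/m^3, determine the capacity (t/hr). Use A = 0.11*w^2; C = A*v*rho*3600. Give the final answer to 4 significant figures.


A = 0.11 * 1.6^2 = 0.2816 m^2
C = 0.2816 * 1.1490 * 2.2100 * 3600
C = 2574 t/hr


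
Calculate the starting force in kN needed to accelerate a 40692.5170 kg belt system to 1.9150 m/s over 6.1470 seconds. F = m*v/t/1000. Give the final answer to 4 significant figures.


F = 40692.5170 * 1.9150 / 6.1470 / 1000
F = 12.68 kN


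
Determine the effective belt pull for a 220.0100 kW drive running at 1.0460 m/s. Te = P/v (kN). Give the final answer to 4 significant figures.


Te = P / v = 220.0100 / 1.0460
Te = 210.3 kN


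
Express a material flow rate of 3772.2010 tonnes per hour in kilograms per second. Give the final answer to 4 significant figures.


m_dot = 3772.2010 * 1000 / 3600
m_dot = 1048 kg/s


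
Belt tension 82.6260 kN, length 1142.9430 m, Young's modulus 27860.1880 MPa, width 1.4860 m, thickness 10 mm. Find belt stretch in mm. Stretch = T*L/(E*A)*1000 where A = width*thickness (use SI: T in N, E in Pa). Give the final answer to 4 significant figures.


A = 1.4860 * 0.01 = 0.01486 m^2
Stretch = 82.6260*1000 * 1142.9430 / (27860.1880e6 * 0.01486) * 1000
Stretch = 228.1 mm


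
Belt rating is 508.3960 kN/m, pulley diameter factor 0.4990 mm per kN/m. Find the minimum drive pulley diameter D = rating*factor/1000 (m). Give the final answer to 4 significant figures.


D = 508.3960 * 0.4990 / 1000
D = 0.2537 m


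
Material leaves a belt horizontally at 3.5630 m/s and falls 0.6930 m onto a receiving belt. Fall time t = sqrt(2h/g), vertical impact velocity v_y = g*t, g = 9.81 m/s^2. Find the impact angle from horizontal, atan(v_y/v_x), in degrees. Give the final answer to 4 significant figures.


t = sqrt(2*0.6930/9.81) = 0.375878 s
v_y = 9.81 * 0.375878 = 3.68736 m/s
angle = atan(3.68736 / 3.5630) = 45.98 deg


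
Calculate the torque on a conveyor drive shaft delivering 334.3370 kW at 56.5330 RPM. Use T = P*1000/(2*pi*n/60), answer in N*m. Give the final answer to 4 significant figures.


omega = 2*pi*56.5330/60 = 5.92012 rad/s
T = 334.3370*1000 / 5.92012
T = 56470 N*m


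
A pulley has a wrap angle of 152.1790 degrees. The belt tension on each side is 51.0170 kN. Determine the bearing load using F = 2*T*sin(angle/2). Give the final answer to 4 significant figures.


F = 2 * 51.0170 * sin(152.1790/2 deg)
F = 99.04 kN


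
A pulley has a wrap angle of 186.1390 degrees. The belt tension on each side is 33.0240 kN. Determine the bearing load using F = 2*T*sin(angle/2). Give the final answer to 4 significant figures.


F = 2 * 33.0240 * sin(186.1390/2 deg)
F = 65.95 kN


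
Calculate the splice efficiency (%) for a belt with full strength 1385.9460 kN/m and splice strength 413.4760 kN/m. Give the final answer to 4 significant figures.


Eff = 413.4760 / 1385.9460 * 100
Eff = 29.83 %


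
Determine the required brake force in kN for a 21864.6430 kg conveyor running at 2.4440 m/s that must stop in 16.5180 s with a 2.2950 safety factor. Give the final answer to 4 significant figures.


F = 21864.6430 * 2.4440 / 16.5180 * 2.2950 / 1000
F = 7.425 kN


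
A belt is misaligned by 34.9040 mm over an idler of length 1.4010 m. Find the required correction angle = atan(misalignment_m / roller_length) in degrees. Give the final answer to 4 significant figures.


misalign_m = 34.9040 / 1000 = 0.034904 m
angle = atan(0.034904 / 1.4010)
angle = 1.427 deg


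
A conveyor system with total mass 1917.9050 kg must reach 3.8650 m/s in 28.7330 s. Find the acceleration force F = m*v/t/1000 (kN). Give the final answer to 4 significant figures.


F = 1917.9050 * 3.8650 / 28.7330 / 1000
F = 0.2580 kN


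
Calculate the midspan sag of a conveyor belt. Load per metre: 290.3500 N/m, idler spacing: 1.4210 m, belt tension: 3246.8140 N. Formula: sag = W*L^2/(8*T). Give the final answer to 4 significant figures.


sag = 290.3500 * 1.4210^2 / (8 * 3246.8140)
sag = 0.02257 m


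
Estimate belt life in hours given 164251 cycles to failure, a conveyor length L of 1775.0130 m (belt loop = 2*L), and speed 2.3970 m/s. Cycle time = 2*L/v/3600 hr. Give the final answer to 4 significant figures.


cycle_time = 2 * 1775.0130 / 2.3970 / 3600 = 0.411397 hr
life = 164251 * 0.411397 = 67570 hours


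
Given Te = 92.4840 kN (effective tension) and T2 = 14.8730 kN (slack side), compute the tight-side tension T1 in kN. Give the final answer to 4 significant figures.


T1 = Te + T2 = 92.4840 + 14.8730
T1 = 107.4 kN


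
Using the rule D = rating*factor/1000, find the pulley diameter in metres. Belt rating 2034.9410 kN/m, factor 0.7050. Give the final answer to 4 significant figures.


D = 2034.9410 * 0.7050 / 1000
D = 1.435 m


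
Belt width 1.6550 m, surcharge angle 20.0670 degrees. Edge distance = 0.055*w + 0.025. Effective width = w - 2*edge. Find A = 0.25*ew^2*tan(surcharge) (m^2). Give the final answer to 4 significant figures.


edge = 0.055*1.6550 + 0.025 = 0.116025 m
ew = 1.6550 - 2*0.116025 = 1.42295 m
A = 0.25 * 1.42295^2 * tan(20.0670 deg)
A = 0.1849 m^2


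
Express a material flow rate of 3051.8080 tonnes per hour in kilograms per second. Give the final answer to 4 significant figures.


m_dot = 3051.8080 * 1000 / 3600
m_dot = 847.7 kg/s


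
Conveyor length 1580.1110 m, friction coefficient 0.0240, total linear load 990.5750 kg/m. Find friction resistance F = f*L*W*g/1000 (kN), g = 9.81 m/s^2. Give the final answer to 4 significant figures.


F = 0.0240 * 1580.1110 * 990.5750 * 9.81 / 1000
F = 368.5 kN


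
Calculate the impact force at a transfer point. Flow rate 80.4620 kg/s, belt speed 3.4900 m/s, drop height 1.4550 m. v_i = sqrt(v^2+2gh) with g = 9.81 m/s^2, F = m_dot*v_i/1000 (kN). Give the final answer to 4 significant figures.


v_i = sqrt(3.4900^2 + 2*9.81*1.4550) = 6.38179 m/s
F = 80.4620 * 6.38179 / 1000
F = 0.5135 kN


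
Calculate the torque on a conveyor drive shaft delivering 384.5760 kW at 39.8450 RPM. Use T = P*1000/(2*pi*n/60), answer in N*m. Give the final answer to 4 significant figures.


omega = 2*pi*39.8450/60 = 4.17256 rad/s
T = 384.5760*1000 / 4.17256
T = 92170 N*m


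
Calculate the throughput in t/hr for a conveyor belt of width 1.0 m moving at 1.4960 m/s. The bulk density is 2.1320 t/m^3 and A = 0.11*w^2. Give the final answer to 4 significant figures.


A = 0.11 * 1.0^2 = 0.11 m^2
C = 0.11 * 1.4960 * 2.1320 * 3600
C = 1263 t/hr


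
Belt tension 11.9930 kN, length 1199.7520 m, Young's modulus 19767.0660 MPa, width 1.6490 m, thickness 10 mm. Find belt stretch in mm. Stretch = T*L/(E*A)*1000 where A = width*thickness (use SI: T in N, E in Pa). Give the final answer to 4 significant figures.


A = 1.6490 * 0.01 = 0.01649 m^2
Stretch = 11.9930*1000 * 1199.7520 / (19767.0660e6 * 0.01649) * 1000
Stretch = 44.14 mm


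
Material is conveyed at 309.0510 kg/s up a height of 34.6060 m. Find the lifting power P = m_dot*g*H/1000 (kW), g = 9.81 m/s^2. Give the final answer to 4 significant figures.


P = 309.0510 * 9.81 * 34.6060 / 1000
P = 104.9 kW


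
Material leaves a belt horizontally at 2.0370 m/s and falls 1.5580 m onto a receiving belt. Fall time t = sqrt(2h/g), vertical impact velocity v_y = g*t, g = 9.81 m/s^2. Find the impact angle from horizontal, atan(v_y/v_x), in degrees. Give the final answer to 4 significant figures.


t = sqrt(2*1.5580/9.81) = 0.563591 s
v_y = 9.81 * 0.563591 = 5.52883 m/s
angle = atan(5.52883 / 2.0370) = 69.77 deg


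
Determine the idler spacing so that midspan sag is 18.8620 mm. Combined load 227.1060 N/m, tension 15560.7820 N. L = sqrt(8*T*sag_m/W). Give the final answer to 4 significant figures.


sag = 18.8620/1000 = 0.018862 m
L = sqrt(8 * 15560.7820 * 0.018862 / 227.1060)
L = 3.215 m


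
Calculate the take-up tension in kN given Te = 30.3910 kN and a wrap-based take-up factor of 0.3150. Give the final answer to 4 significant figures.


T_tu = 30.3910 * 0.3150
T_tu = 9.573 kN


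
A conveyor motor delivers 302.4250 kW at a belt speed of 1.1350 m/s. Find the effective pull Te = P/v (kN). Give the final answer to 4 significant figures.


Te = P / v = 302.4250 / 1.1350
Te = 266.5 kN


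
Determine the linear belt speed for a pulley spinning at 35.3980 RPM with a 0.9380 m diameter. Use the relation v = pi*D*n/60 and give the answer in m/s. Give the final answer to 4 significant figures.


v = pi * 0.9380 * 35.3980 / 60
v = 1.739 m/s


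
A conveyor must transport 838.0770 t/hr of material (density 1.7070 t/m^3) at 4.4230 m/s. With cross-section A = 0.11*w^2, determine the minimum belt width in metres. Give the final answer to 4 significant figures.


A_req = 838.0770 / (4.4230 * 1.7070 * 3600) = 0.0308341 m^2
w = sqrt(0.0308341 / 0.11)
w = 0.5294 m


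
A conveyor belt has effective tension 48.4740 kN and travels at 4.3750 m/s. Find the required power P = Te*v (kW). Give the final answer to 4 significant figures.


P = Te * v = 48.4740 * 4.3750
P = 212.1 kW


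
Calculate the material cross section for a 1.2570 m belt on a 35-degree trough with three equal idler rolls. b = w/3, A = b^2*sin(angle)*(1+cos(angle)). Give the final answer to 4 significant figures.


b = 1.2570/3 = 0.419 m
A = 0.419^2 * sin(35 deg) * (1 + cos(35 deg))
A = 0.1832 m^2


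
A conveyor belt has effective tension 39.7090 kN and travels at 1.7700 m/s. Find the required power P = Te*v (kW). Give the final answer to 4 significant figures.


P = Te * v = 39.7090 * 1.7700
P = 70.28 kW


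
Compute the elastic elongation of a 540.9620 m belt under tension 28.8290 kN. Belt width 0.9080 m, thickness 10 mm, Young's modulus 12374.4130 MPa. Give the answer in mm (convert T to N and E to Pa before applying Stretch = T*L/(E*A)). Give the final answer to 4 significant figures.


A = 0.9080 * 0.01 = 0.00908 m^2
Stretch = 28.8290*1000 * 540.9620 / (12374.4130e6 * 0.00908) * 1000
Stretch = 138.8 mm


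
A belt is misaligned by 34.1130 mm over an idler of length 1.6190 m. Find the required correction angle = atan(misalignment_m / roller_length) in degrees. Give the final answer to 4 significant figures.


misalign_m = 34.1130 / 1000 = 0.034113 m
angle = atan(0.034113 / 1.6190)
angle = 1.207 deg


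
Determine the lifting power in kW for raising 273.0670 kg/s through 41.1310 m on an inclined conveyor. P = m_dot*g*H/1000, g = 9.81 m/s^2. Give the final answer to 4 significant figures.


P = 273.0670 * 9.81 * 41.1310 / 1000
P = 110.2 kW


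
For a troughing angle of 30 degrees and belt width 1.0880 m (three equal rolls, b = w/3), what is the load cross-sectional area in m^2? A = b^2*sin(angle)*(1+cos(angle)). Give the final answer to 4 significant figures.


b = 1.0880/3 = 0.362667 m
A = 0.362667^2 * sin(30 deg) * (1 + cos(30 deg))
A = 0.1227 m^2


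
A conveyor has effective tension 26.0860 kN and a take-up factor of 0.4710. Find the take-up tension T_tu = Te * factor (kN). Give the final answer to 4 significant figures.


T_tu = 26.0860 * 0.4710
T_tu = 12.29 kN


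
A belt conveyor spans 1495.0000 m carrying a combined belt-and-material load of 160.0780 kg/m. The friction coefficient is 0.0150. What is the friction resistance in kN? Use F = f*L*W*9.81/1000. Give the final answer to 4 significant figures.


F = 0.0150 * 1495.0000 * 160.0780 * 9.81 / 1000
F = 35.22 kN


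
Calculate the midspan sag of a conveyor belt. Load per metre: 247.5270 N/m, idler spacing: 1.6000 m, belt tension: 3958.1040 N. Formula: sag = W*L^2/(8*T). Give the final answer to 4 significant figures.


sag = 247.5270 * 1.6000^2 / (8 * 3958.1040)
sag = 0.02001 m


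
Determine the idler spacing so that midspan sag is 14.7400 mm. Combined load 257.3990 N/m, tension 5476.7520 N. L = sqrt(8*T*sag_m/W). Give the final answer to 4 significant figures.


sag = 14.7400/1000 = 0.014740 m
L = sqrt(8 * 5476.7520 * 0.014740 / 257.3990)
L = 1.584 m


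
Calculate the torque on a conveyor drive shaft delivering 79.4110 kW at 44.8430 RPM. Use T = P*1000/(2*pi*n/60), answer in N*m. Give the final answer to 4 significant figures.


omega = 2*pi*44.8430/60 = 4.69595 rad/s
T = 79.4110*1000 / 4.69595
T = 16910 N*m


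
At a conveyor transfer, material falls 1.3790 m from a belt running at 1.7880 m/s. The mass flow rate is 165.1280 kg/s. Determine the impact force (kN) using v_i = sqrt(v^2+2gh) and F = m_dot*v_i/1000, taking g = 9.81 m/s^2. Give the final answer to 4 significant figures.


v_i = sqrt(1.7880^2 + 2*9.81*1.3790) = 5.50027 m/s
F = 165.1280 * 5.50027 / 1000
F = 0.9082 kN


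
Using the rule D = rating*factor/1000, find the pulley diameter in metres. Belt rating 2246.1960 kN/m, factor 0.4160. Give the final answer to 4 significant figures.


D = 2246.1960 * 0.4160 / 1000
D = 0.9344 m


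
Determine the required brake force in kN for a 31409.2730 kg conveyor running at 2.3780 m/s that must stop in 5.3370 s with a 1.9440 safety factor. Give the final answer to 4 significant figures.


F = 31409.2730 * 2.3780 / 5.3370 * 1.9440 / 1000
F = 27.21 kN


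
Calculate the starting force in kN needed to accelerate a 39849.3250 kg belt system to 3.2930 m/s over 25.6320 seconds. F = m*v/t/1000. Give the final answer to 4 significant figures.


F = 39849.3250 * 3.2930 / 25.6320 / 1000
F = 5.120 kN


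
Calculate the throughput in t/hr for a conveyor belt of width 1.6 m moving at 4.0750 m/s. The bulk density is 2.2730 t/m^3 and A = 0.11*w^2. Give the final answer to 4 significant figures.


A = 0.11 * 1.6^2 = 0.2816 m^2
C = 0.2816 * 4.0750 * 2.2730 * 3600
C = 9390 t/hr


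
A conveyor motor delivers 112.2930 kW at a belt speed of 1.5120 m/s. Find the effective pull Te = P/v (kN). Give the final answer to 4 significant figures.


Te = P / v = 112.2930 / 1.5120
Te = 74.27 kN


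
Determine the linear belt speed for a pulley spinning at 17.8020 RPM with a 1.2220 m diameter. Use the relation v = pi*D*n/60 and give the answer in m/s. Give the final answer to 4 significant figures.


v = pi * 1.2220 * 17.8020 / 60
v = 1.139 m/s


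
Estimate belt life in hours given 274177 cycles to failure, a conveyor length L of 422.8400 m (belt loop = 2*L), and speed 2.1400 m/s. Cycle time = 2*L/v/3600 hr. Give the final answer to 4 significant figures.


cycle_time = 2 * 422.8400 / 2.1400 / 3600 = 0.109772 hr
life = 274177 * 0.109772 = 30100 hours


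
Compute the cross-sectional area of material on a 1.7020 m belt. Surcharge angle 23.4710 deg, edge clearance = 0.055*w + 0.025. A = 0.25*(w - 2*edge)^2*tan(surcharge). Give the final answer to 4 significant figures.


edge = 0.055*1.7020 + 0.025 = 0.11861 m
ew = 1.7020 - 2*0.11861 = 1.46478 m
A = 0.25 * 1.46478^2 * tan(23.4710 deg)
A = 0.2329 m^2


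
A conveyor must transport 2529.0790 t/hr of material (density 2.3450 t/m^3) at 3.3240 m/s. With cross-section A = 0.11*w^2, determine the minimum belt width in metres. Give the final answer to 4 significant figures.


A_req = 2529.0790 / (3.3240 * 2.3450 * 3600) = 0.0901272 m^2
w = sqrt(0.0901272 / 0.11)
w = 0.9052 m


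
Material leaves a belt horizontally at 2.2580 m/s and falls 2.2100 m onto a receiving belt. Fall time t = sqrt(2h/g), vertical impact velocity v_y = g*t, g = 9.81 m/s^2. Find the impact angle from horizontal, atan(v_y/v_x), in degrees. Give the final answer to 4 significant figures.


t = sqrt(2*2.2100/9.81) = 0.671238 s
v_y = 9.81 * 0.671238 = 6.58484 m/s
angle = atan(6.58484 / 2.2580) = 71.07 deg


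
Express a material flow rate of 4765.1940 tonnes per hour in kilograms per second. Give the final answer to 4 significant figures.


m_dot = 4765.1940 * 1000 / 3600
m_dot = 1324 kg/s


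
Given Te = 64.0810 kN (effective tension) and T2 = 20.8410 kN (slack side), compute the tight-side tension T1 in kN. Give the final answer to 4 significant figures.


T1 = Te + T2 = 64.0810 + 20.8410
T1 = 84.92 kN


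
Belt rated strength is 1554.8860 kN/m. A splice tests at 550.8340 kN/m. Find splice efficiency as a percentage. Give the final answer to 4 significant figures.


Eff = 550.8340 / 1554.8860 * 100
Eff = 35.43 %


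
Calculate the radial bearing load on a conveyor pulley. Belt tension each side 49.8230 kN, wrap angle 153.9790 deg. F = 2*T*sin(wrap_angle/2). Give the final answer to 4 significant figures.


F = 2 * 49.8230 * sin(153.9790/2 deg)
F = 97.09 kN


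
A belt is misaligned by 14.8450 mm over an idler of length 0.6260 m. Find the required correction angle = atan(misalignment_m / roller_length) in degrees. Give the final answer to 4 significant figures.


misalign_m = 14.8450 / 1000 = 0.014845 m
angle = atan(0.014845 / 0.6260)
angle = 1.358 deg


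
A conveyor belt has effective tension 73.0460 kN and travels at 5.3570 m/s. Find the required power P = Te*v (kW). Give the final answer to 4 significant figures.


P = Te * v = 73.0460 * 5.3570
P = 391.3 kW


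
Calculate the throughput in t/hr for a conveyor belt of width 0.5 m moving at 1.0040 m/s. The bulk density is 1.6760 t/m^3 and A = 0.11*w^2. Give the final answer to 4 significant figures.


A = 0.11 * 0.5^2 = 0.0275 m^2
C = 0.0275 * 1.0040 * 1.6760 * 3600
C = 166.6 t/hr


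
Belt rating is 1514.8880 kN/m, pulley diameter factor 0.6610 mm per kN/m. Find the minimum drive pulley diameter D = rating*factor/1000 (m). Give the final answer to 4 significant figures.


D = 1514.8880 * 0.6610 / 1000
D = 1.001 m


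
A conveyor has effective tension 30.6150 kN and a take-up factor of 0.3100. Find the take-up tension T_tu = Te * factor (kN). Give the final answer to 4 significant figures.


T_tu = 30.6150 * 0.3100
T_tu = 9.491 kN


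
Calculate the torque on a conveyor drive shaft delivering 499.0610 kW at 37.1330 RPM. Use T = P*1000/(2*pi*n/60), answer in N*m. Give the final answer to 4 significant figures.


omega = 2*pi*37.1330/60 = 3.88856 rad/s
T = 499.0610*1000 / 3.88856
T = 128300 N*m


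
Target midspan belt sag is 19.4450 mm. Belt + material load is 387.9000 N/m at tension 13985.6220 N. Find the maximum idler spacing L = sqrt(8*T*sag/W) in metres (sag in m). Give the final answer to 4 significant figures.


sag = 19.4450/1000 = 0.019445 m
L = sqrt(8 * 13985.6220 * 0.019445 / 387.9000)
L = 2.368 m


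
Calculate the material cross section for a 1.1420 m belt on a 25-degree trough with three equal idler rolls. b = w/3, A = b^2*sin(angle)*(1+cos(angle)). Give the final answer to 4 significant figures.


b = 1.1420/3 = 0.380667 m
A = 0.380667^2 * sin(25 deg) * (1 + cos(25 deg))
A = 0.1167 m^2


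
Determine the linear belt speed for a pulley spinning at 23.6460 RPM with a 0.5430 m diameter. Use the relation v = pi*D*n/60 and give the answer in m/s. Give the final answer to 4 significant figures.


v = pi * 0.5430 * 23.6460 / 60
v = 0.6723 m/s


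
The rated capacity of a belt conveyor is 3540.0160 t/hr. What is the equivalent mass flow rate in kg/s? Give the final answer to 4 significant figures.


m_dot = 3540.0160 * 1000 / 3600
m_dot = 983.3 kg/s


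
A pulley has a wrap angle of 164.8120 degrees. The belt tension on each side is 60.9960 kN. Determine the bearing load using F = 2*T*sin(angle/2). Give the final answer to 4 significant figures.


F = 2 * 60.9960 * sin(164.8120/2 deg)
F = 120.9 kN


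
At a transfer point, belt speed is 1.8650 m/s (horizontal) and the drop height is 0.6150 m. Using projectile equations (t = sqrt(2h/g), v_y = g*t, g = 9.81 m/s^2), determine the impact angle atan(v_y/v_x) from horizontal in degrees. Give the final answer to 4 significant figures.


t = sqrt(2*0.6150/9.81) = 0.354094 s
v_y = 9.81 * 0.354094 = 3.47366 m/s
angle = atan(3.47366 / 1.8650) = 61.77 deg


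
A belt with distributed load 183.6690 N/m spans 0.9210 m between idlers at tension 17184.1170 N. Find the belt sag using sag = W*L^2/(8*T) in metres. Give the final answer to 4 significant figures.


sag = 183.6690 * 0.9210^2 / (8 * 17184.1170)
sag = 0.001133 m


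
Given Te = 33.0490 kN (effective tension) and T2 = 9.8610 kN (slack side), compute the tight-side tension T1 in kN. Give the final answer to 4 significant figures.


T1 = Te + T2 = 33.0490 + 9.8610
T1 = 42.91 kN


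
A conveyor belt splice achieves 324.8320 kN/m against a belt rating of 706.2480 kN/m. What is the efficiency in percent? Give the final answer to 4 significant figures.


Eff = 324.8320 / 706.2480 * 100
Eff = 45.99 %


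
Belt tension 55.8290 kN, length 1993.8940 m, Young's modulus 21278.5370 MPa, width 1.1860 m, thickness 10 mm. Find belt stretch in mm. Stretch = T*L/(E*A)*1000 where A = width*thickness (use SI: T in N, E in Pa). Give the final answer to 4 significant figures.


A = 1.1860 * 0.01 = 0.01186 m^2
Stretch = 55.8290*1000 * 1993.8940 / (21278.5370e6 * 0.01186) * 1000
Stretch = 441.1 mm


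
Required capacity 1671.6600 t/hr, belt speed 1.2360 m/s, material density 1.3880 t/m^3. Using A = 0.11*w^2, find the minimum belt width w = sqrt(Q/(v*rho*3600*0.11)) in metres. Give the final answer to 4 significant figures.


A_req = 1671.6600 / (1.2360 * 1.3880 * 3600) = 0.270668 m^2
w = sqrt(0.270668 / 0.11)
w = 1.569 m


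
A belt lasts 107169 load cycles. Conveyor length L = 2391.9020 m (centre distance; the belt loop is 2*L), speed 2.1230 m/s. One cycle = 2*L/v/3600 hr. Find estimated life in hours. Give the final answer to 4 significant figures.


cycle_time = 2 * 2391.9020 / 2.1230 / 3600 = 0.625923 hr
life = 107169 * 0.625923 = 67080 hours


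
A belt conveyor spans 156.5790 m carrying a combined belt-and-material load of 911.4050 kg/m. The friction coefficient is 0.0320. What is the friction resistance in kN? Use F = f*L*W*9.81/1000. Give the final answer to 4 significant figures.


F = 0.0320 * 156.5790 * 911.4050 * 9.81 / 1000
F = 44.80 kN
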